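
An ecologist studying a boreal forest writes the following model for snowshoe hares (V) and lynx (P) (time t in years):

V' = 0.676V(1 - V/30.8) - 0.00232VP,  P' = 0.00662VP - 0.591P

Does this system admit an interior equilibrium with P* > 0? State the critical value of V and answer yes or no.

The predator equation gives dP/dt > 0 only when V > 0.591/0.00662 = 89.3.
Without the predator, V → K = 30.8. Since 30.8 < 89.3, the predator cannot invade.

Threshold V = 89.3; K < 89.3, so no, the predator goes extinct.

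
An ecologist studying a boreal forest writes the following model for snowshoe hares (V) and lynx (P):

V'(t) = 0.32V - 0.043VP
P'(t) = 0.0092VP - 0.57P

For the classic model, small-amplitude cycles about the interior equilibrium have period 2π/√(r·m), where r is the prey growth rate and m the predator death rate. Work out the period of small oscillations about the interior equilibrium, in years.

T ≈ 14.7 years

Here r = 0.32 and m = 0.57, so r·m = 0.182.
ω = √0.182 = 0.427 per year, hence T = 2π/ω ≈ 14.7 years.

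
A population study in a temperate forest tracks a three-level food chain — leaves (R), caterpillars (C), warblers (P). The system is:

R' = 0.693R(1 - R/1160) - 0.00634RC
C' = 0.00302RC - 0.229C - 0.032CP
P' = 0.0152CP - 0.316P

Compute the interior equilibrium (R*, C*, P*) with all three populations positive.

R* ≈ 939, C* ≈ 20.8, P* ≈ 81.5

From dP/dt = 0: 0.0152C* = 0.316, so C* = 20.8.
From dR/dt = 0: 0.693(1 - R*/1160) = 0.00634·20.8, giving R* = 1160·(1 - 0.19) = 939.
From dC/dt = 0: 0.00302·939 - 0.229 = 0.032P*, so P* = 2.61/0.032 = 81.5.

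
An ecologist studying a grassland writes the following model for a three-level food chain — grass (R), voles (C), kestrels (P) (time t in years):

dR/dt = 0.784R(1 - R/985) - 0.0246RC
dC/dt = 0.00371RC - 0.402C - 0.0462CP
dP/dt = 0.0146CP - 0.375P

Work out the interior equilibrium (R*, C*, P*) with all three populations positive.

R* ≈ 191, C* ≈ 25.7, P* ≈ 6.65

From dP/dt = 0: 0.0146C* = 0.375, so C* = 25.7.
From dR/dt = 0: 0.784(1 - R*/985) = 0.0246·25.7, giving R* = 985·(1 - 0.806) = 191.
From dC/dt = 0: 0.00371·191 - 0.402 = 0.0462P*, so P* = 0.307/0.0462 = 6.65.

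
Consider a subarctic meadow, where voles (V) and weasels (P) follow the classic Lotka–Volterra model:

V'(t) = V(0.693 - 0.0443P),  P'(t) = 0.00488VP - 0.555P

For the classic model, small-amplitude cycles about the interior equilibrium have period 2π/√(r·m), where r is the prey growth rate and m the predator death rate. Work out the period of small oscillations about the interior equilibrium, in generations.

Here r = 0.693 and m = 0.555, so r·m = 0.385.
ω = √0.385 = 0.62 per generation, hence T = 2π/ω ≈ 10.1 generations.

T ≈ 10.1 generations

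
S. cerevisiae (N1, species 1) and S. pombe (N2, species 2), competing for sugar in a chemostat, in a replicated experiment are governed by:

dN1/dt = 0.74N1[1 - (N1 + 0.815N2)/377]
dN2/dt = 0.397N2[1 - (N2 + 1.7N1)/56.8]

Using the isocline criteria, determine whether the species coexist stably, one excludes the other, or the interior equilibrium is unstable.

species 1 excludes species 2

Compare the nullcline intercepts: K1/α12 = 377/0.815 = 463 > K2 = 56.8; K2/α21 = 56.8/1.7 = 33.4 < K1 = 377.
Since the inequalities point opposite ways, species 1 can invade but species 2 cannot.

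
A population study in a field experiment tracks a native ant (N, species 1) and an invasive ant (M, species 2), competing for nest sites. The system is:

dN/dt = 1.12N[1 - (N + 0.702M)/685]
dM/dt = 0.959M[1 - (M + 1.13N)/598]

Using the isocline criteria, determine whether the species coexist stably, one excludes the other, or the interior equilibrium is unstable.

species 1 excludes species 2

Compare the nullcline intercepts: K1/α12 = 685/0.702 = 976 > K2 = 598; K2/α21 = 598/1.13 = 529 < K1 = 685.
Since the inequalities point opposite ways, species 1 can invade but species 2 cannot.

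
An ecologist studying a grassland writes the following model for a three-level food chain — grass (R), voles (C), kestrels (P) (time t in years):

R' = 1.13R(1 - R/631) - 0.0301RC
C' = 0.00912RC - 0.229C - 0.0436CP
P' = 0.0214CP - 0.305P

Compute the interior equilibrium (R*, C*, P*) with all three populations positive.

From dP/dt = 0: 0.0214C* = 0.305, so C* = 14.3.
From dR/dt = 0: 1.13(1 - R*/631) = 0.0301·14.3, giving R* = 631·(1 - 0.38) = 391.
From dC/dt = 0: 0.00912·391 - 0.229 = 0.0436P*, so P* = 3.34/0.0436 = 76.6.

R* ≈ 391, C* ≈ 14.3, P* ≈ 76.6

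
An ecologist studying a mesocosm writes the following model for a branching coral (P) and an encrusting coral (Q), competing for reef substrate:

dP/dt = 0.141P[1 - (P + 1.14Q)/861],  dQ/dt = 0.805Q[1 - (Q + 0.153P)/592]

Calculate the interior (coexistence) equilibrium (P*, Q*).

P* ≈ 225, Q* ≈ 558

Setting both brackets to zero gives the nullclines P + 1.14Q = 861 and 0.153P + Q = 592.
Substituting Q = 592 - 0.153P into the first: P(1 - 1.14·0.153) = 861 - 1.14·592.
So P* = 186/0.826 = 225, and then Q* = 592 - 0.153·225 = 558.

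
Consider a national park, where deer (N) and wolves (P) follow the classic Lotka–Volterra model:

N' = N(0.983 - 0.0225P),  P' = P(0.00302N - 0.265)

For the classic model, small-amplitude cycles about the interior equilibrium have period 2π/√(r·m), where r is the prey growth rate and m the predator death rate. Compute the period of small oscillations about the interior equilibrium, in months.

T ≈ 12.3 months

Here r = 0.983 and m = 0.265, so r·m = 0.26.
ω = √0.26 = 0.51 per month, hence T = 2π/ω ≈ 12.3 months.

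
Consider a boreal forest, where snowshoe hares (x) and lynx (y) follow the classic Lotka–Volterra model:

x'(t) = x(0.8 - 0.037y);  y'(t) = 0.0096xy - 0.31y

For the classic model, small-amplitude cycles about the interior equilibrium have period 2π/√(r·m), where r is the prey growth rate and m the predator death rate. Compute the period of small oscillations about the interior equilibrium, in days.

Here r = 0.8 and m = 0.31, so r·m = 0.248.
ω = √0.248 = 0.498 per day, hence T = 2π/ω ≈ 12.6 days.

T ≈ 12.6 days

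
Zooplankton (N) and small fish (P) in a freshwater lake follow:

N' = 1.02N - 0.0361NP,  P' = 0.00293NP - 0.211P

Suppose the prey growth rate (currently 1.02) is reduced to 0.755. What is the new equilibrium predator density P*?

At the interior fixed point, setting dN/dt = 0 with N > 0 fixes P* = (prey growth rate)/(NP coefficient) — independent of the other coefficients.
With the change, P* = 0.755/0.0361 = 20.9; it falls from 28.3.

P* ≈ 20.9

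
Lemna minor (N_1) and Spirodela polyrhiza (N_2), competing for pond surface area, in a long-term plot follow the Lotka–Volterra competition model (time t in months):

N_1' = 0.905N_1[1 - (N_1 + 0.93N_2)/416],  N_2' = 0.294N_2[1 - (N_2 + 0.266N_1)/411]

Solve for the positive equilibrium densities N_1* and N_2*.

N_1* ≈ 44.9, N_2* ≈ 399

Setting both brackets to zero gives the nullclines N_1 + 0.93N_2 = 416 and 0.266N_1 + N_2 = 411.
Substituting N_2 = 411 - 0.266N_1 into the first: N_1(1 - 0.93·0.266) = 416 - 0.93·411.
So N_1* = 33.8/0.753 = 44.9, and then N_2* = 411 - 0.266·44.9 = 399.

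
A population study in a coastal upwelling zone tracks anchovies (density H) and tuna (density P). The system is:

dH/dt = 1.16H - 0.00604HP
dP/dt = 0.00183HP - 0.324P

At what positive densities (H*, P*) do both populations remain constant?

Set dP/dt = 0 with P > 0: 0.00183H - 0.324 = 0, so H* = 0.324/0.00183 = 177.
Set dH/dt = 0 with H > 0: 1.16 - 0.00604P = 0, so P* = 1.16/0.00604 = 192.

H* ≈ 177, P* ≈ 192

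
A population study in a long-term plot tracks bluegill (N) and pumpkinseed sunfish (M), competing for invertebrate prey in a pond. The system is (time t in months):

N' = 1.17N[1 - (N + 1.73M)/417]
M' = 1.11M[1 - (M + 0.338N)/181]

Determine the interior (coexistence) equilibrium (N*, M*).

Setting both brackets to zero gives the nullclines N + 1.73M = 417 and 0.338N + M = 181.
Substituting M = 181 - 0.338N into the first: N(1 - 1.73·0.338) = 417 - 1.73·181.
So N* = 104/0.415 = 250, and then M* = 181 - 0.338·250 = 96.5.

N* ≈ 250, M* ≈ 96.5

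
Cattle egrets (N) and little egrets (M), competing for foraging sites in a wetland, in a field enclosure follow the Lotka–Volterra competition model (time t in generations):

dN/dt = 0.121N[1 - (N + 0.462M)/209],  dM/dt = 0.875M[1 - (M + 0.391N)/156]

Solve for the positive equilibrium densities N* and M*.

N* ≈ 167, M* ≈ 90.7

Setting both brackets to zero gives the nullclines N + 0.462M = 209 and 0.391N + M = 156.
Substituting M = 156 - 0.391N into the first: N(1 - 0.462·0.391) = 209 - 0.462·156.
So N* = 137/0.819 = 167, and then M* = 156 - 0.391·167 = 90.7.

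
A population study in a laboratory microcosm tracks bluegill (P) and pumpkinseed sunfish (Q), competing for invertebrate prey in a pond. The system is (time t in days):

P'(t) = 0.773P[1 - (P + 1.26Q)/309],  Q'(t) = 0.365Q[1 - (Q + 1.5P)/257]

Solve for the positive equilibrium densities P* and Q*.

Setting both brackets to zero gives the nullclines P + 1.26Q = 309 and 1.5P + Q = 257.
Substituting Q = 257 - 1.5P into the first: P(1 - 1.26·1.5) = 309 - 1.26·257.
So P* = -14.8/-0.89 = 16.7, and then Q* = 257 - 1.5·16.7 = 232.

P* ≈ 16.7, Q* ≈ 232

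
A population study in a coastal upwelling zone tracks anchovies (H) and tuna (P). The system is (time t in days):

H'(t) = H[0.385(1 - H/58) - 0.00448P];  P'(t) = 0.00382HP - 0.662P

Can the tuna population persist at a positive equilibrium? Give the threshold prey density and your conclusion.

Threshold H = 173; K < 173, so no, the predator goes extinct.

The predator equation gives dP/dt > 0 only when H > 0.662/0.00382 = 173.
Without the predator, H → K = 58. Since 58 < 173, the predator cannot invade.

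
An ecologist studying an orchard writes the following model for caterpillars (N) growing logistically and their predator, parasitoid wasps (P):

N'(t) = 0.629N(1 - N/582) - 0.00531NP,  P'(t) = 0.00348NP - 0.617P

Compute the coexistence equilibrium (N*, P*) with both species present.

N* ≈ 177, P* ≈ 82.4

From dP/dt = 0 with P > 0: 0.00348N* = 0.617, so N* = 177.
Substitute into dN/dt = 0: 0.629(1 - 177/582) = 0.00531P*.
The bracket is 0.695, giving P* = 0.437/0.00531 = 82.4.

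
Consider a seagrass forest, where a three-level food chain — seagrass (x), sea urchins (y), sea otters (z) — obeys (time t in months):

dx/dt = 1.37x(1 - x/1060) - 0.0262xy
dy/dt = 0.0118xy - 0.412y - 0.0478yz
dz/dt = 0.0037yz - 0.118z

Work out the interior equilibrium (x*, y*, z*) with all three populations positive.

x* ≈ 414, y* ≈ 31.9, z* ≈ 93.5

From dz/dt = 0: 0.0037y* = 0.118, so y* = 31.9.
From dx/dt = 0: 1.37(1 - x*/1060) = 0.0262·31.9, giving x* = 1060·(1 - 0.61) = 414.
From dy/dt = 0: 0.0118·414 - 0.412 = 0.0478z*, so z* = 4.47/0.0478 = 93.5.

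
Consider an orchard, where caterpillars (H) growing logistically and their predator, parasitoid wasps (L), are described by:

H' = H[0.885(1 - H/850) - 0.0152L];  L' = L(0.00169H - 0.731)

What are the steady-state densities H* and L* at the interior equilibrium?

From dL/dt = 0 with L > 0: 0.00169H* = 0.731, so H* = 433.
Substitute into dH/dt = 0: 0.885(1 - 433/850) = 0.0152L*.
The bracket is 0.491, giving L* = 0.435/0.0152 = 28.6.

H* ≈ 433, L* ≈ 28.6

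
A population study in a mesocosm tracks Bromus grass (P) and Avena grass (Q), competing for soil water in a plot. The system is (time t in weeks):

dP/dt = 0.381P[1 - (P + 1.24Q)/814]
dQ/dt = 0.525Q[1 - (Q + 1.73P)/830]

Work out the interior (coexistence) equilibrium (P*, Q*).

P* ≈ 188, Q* ≈ 505

Setting both brackets to zero gives the nullclines P + 1.24Q = 814 and 1.73P + Q = 830.
Substituting Q = 830 - 1.73P into the first: P(1 - 1.24·1.73) = 814 - 1.24·830.
So P* = -215/-1.15 = 188, and then Q* = 830 - 1.73·188 = 505.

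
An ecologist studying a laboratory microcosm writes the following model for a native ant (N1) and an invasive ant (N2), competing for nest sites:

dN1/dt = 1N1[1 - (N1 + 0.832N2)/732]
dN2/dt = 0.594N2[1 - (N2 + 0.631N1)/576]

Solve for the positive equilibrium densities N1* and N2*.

N1* ≈ 532, N2* ≈ 240

Setting both brackets to zero gives the nullclines N1 + 0.832N2 = 732 and 0.631N1 + N2 = 576.
Substituting N2 = 576 - 0.631N1 into the first: N1(1 - 0.832·0.631) = 732 - 0.832·576.
So N1* = 253/0.475 = 532, and then N2* = 576 - 0.631·532 = 240.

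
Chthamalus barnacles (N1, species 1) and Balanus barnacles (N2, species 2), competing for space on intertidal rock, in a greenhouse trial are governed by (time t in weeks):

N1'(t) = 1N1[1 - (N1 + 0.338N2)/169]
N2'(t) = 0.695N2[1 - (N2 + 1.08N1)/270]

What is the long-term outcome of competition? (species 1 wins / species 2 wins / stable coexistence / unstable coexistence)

stable coexistence

Compare the nullcline intercepts: K1/α12 = 169/0.338 = 500 > K2 = 270; K2/α21 = 270/1.08 = 250 > K1 = 169.
Since both inequalities hold, each species can invade when rare, so the interior equilibrium is stable.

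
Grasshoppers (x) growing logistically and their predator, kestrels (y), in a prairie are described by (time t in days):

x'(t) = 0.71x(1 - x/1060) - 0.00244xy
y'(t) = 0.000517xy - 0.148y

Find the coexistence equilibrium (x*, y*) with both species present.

From dy/dt = 0 with y > 0: 0.000517x* = 0.148, so x* = 286.
Substitute into dx/dt = 0: 0.71(1 - 286/1060) = 0.00244y*.
The bracket is 0.73, giving y* = 0.518/0.00244 = 212.

x* ≈ 286, y* ≈ 212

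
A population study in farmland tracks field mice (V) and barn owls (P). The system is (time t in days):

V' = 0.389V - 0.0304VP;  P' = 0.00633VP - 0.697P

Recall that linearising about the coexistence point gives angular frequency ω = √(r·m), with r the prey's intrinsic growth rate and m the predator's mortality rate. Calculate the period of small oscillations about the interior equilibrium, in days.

Here r = 0.389 and m = 0.697, so r·m = 0.271.
ω = √0.271 = 0.521 per day, hence T = 2π/ω ≈ 12.1 days.

T ≈ 12.1 days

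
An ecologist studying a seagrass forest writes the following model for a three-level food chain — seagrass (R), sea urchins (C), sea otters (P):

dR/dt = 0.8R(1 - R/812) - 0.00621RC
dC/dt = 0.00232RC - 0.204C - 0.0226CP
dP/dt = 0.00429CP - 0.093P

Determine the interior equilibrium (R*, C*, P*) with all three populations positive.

R* ≈ 675, C* ≈ 21.7, P* ≈ 60.3

From dP/dt = 0: 0.00429C* = 0.093, so C* = 21.7.
From dR/dt = 0: 0.8(1 - R*/812) = 0.00621·21.7, giving R* = 812·(1 - 0.168) = 675.
From dC/dt = 0: 0.00232·675 - 0.204 = 0.0226P*, so P* = 1.36/0.0226 = 60.3.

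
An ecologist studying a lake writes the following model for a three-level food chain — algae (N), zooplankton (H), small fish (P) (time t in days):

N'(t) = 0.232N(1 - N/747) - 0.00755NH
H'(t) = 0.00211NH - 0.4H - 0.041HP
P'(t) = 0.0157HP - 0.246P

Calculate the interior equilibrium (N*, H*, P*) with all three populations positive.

N* ≈ 366, H* ≈ 15.7, P* ≈ 9.08

From dP/dt = 0: 0.0157H* = 0.246, so H* = 15.7.
From dN/dt = 0: 0.232(1 - N*/747) = 0.00755·15.7, giving N* = 747·(1 - 0.51) = 366.
From dH/dt = 0: 0.00211·366 - 0.4 = 0.041P*, so P* = 0.372/0.041 = 9.08.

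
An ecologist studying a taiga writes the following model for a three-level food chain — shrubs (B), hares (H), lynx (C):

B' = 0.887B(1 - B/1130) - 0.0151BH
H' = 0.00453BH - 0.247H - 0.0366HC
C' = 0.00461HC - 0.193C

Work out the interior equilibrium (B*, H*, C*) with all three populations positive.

B* ≈ 325, H* ≈ 41.9, C* ≈ 33.4

From dC/dt = 0: 0.00461H* = 0.193, so H* = 41.9.
From dB/dt = 0: 0.887(1 - B*/1130) = 0.0151·41.9, giving B* = 1130·(1 - 0.713) = 325.
From dH/dt = 0: 0.00453·325 - 0.247 = 0.0366C*, so C* = 1.22/0.0366 = 33.4.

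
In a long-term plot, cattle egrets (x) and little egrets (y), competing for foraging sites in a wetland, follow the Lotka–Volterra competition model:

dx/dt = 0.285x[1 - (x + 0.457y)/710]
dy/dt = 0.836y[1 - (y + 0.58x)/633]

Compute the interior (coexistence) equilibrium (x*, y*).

x* ≈ 572, y* ≈ 301

Setting both brackets to zero gives the nullclines x + 0.457y = 710 and 0.58x + y = 633.
Substituting y = 633 - 0.58x into the first: x(1 - 0.457·0.58) = 710 - 0.457·633.
So x* = 421/0.735 = 572, and then y* = 633 - 0.58·572 = 301.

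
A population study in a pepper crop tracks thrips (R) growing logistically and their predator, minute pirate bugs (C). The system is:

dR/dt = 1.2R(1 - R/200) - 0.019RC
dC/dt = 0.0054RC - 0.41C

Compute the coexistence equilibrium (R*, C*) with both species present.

From dC/dt = 0 with C > 0: 0.0054R* = 0.41, so R* = 75.9.
Substitute into dR/dt = 0: 1.2(1 - 75.9/200) = 0.019C*.
The bracket is 0.62, giving C* = 0.744/0.019 = 39.2.

R* ≈ 75.9, C* ≈ 39.2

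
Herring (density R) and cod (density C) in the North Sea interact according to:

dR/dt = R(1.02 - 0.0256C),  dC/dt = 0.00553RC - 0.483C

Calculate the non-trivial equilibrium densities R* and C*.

R* ≈ 87.3, C* ≈ 39.8

Set dC/dt = 0 with C > 0: 0.00553R - 0.483 = 0, so R* = 0.483/0.00553 = 87.3.
Set dR/dt = 0 with R > 0: 1.02 - 0.0256C = 0, so C* = 1.02/0.0256 = 39.8.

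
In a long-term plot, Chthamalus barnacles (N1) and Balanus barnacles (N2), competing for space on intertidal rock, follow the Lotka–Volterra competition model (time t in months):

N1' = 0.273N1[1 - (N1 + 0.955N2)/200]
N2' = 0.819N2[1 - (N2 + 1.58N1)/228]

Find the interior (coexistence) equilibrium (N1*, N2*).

Setting both brackets to zero gives the nullclines N1 + 0.955N2 = 200 and 1.58N1 + N2 = 228.
Substituting N2 = 228 - 1.58N1 into the first: N1(1 - 0.955·1.58) = 200 - 0.955·228.
So N1* = -17.7/-0.509 = 34.9, and then N2* = 228 - 1.58·34.9 = 173.

N1* ≈ 34.9, N2* ≈ 173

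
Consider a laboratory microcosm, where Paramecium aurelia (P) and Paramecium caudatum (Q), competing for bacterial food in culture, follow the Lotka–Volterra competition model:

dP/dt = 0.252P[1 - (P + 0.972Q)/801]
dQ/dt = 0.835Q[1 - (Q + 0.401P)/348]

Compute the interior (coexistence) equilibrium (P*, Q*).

Setting both brackets to zero gives the nullclines P + 0.972Q = 801 and 0.401P + Q = 348.
Substituting Q = 348 - 0.401P into the first: P(1 - 0.972·0.401) = 801 - 0.972·348.
So P* = 463/0.61 = 758, and then Q* = 348 - 0.401·758 = 43.9.

P* ≈ 758, Q* ≈ 43.9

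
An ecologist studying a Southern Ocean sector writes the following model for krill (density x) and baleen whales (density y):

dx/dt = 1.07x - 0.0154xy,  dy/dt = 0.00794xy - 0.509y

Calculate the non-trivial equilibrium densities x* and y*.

x* ≈ 64.1, y* ≈ 69.5

Set dy/dt = 0 with y > 0: 0.00794x - 0.509 = 0, so x* = 0.509/0.00794 = 64.1.
Set dx/dt = 0 with x > 0: 1.07 - 0.0154y = 0, so y* = 1.07/0.0154 = 69.5.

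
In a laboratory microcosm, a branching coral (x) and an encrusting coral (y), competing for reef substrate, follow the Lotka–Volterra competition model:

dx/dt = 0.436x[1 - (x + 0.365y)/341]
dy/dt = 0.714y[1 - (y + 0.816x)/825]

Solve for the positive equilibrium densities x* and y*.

Setting both brackets to zero gives the nullclines x + 0.365y = 341 and 0.816x + y = 825.
Substituting y = 825 - 0.816x into the first: x(1 - 0.365·0.816) = 341 - 0.365·825.
So x* = 39.9/0.702 = 56.8, and then y* = 825 - 0.816·56.8 = 779.

x* ≈ 56.8, y* ≈ 779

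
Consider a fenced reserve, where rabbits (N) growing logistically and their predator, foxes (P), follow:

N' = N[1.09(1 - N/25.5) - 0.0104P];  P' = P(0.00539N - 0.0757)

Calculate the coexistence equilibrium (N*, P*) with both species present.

N* ≈ 14, P* ≈ 47.1

From dP/dt = 0 with P > 0: 0.00539N* = 0.0757, so N* = 14.
Substitute into dN/dt = 0: 1.09(1 - 14/25.5) = 0.0104P*.
The bracket is 0.449, giving P* = 0.49/0.0104 = 47.1.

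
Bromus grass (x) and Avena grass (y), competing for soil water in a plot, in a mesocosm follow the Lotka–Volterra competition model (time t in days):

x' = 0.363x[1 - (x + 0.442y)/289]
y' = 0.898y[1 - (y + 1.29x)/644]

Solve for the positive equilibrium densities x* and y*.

Setting both brackets to zero gives the nullclines x + 0.442y = 289 and 1.29x + y = 644.
Substituting y = 644 - 1.29x into the first: x(1 - 0.442·1.29) = 289 - 0.442·644.
So x* = 4.35/0.43 = 10.1, and then y* = 644 - 1.29·10.1 = 631.

x* ≈ 10.1, y* ≈ 631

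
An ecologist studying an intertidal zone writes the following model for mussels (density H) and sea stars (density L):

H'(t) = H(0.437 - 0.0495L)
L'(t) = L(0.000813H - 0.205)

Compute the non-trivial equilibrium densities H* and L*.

Set dL/dt = 0 with L > 0: 0.000813H - 0.205 = 0, so H* = 0.205/0.000813 = 252.
Set dH/dt = 0 with H > 0: 0.437 - 0.0495L = 0, so L* = 0.437/0.0495 = 8.83.

H* ≈ 252, L* ≈ 8.83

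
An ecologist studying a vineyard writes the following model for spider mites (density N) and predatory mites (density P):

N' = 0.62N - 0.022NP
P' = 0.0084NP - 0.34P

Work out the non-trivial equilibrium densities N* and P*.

Set dP/dt = 0 with P > 0: 0.0084N - 0.34 = 0, so N* = 0.34/0.0084 = 40.5.
Set dN/dt = 0 with N > 0: 0.62 - 0.022P = 0, so P* = 0.62/0.022 = 28.2.

N* ≈ 40.5, P* ≈ 28.2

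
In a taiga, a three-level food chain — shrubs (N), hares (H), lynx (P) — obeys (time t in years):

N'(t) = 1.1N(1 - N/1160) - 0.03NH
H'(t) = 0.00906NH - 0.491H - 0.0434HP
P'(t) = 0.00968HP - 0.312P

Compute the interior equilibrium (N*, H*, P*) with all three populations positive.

From dP/dt = 0: 0.00968H* = 0.312, so H* = 32.2.
From dN/dt = 0: 1.1(1 - N*/1160) = 0.03·32.2, giving N* = 1160·(1 - 0.879) = 140.
From dH/dt = 0: 0.00906·140 - 0.491 = 0.0434P*, so P* = 0.78/0.0434 = 18.

N* ≈ 140, H* ≈ 32.2, P* ≈ 18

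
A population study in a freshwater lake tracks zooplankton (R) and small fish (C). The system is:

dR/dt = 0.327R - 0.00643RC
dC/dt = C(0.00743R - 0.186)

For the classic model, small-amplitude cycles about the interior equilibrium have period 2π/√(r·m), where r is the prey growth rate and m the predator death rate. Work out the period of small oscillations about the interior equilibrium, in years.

T ≈ 25.5 years

Here r = 0.327 and m = 0.186, so r·m = 0.0608.
ω = √0.0608 = 0.247 per year, hence T = 2π/ω ≈ 25.5 years.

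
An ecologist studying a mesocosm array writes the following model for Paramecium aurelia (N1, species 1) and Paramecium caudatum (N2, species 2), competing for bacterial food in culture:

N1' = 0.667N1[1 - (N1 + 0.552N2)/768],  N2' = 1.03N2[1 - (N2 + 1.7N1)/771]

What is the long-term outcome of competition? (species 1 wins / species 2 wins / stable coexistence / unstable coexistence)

Compare the nullcline intercepts: K1/α12 = 768/0.552 = 1390 > K2 = 771; K2/α21 = 771/1.7 = 454 < K1 = 768.
Since the inequalities point opposite ways, species 1 can invade but species 2 cannot.

species 1 excludes species 2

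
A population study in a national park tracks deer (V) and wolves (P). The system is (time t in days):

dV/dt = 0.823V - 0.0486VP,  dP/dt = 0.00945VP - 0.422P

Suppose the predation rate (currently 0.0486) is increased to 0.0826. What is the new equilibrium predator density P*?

P* ≈ 9.96

At the interior fixed point, setting dV/dt = 0 with V > 0 fixes P* = (prey growth rate)/(VP coefficient) — independent of the other coefficients.
With the change, P* = 0.823/0.0826 = 9.96; it falls from 16.9.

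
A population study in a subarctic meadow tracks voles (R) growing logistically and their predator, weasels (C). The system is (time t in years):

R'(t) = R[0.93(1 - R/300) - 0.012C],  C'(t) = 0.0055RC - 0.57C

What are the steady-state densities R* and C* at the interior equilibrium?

R* ≈ 104, C* ≈ 50.7

From dC/dt = 0 with C > 0: 0.0055R* = 0.57, so R* = 104.
Substitute into dR/dt = 0: 0.93(1 - 104/300) = 0.012C*.
The bracket is 0.655, giving C* = 0.609/0.012 = 50.7.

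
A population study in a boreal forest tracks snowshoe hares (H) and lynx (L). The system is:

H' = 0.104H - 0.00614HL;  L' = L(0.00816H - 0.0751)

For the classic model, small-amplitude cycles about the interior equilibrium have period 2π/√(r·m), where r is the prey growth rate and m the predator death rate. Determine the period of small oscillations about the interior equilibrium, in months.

T ≈ 71.1 months

Here r = 0.104 and m = 0.0751, so r·m = 0.00781.
ω = √0.00781 = 0.0884 per month, hence T = 2π/ω ≈ 71.1 months.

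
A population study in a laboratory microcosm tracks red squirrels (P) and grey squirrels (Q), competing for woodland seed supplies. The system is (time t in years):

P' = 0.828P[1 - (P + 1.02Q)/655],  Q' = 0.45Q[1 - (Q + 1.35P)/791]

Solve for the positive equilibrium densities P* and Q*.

P* ≈ 403, Q* ≈ 247

Setting both brackets to zero gives the nullclines P + 1.02Q = 655 and 1.35P + Q = 791.
Substituting Q = 791 - 1.35P into the first: P(1 - 1.02·1.35) = 655 - 1.02·791.
So P* = -152/-0.377 = 403, and then Q* = 791 - 1.35·403 = 247.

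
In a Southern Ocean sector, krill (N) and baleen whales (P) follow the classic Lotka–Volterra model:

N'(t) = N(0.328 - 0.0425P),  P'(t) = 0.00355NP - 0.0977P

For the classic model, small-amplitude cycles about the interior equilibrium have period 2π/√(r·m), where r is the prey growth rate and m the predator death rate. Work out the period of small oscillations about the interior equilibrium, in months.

T ≈ 35.1 months

Here r = 0.328 and m = 0.0977, so r·m = 0.032.
ω = √0.032 = 0.179 per month, hence T = 2π/ω ≈ 35.1 months.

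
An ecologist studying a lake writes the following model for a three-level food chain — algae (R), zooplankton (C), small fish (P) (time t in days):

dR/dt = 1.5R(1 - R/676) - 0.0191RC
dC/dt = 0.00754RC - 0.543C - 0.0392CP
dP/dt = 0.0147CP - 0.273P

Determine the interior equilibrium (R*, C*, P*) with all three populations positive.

R* ≈ 516, C* ≈ 18.6, P* ≈ 85.4

From dP/dt = 0: 0.0147C* = 0.273, so C* = 18.6.
From dR/dt = 0: 1.5(1 - R*/676) = 0.0191·18.6, giving R* = 676·(1 - 0.236) = 516.
From dC/dt = 0: 0.00754·516 - 0.543 = 0.0392P*, so P* = 3.35/0.0392 = 85.4.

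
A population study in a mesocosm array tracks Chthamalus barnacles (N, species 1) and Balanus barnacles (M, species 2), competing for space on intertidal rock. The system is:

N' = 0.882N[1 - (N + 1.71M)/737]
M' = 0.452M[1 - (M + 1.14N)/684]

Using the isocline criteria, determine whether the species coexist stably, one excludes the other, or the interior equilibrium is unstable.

Compare the nullcline intercepts: K1/α12 = 737/1.71 = 431 < K2 = 684; K2/α21 = 684/1.14 = 600 < K1 = 737.
Since both are reversed, neither can invade when rare; the interior point is a saddle.

unstable coexistence (outcome depends on initial conditions)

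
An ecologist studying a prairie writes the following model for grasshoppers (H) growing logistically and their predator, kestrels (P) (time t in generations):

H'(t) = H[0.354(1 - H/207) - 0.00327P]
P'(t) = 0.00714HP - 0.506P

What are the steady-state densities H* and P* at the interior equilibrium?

H* ≈ 70.9, P* ≈ 71.2

From dP/dt = 0 with P > 0: 0.00714H* = 0.506, so H* = 70.9.
Substitute into dH/dt = 0: 0.354(1 - 70.9/207) = 0.00327P*.
The bracket is 0.658, giving P* = 0.233/0.00327 = 71.2.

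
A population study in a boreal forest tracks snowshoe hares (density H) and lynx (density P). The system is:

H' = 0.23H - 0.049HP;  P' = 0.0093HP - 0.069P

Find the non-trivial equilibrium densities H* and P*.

H* ≈ 7.42, P* ≈ 4.69

Set dP/dt = 0 with P > 0: 0.0093H - 0.069 = 0, so H* = 0.069/0.0093 = 7.42.
Set dH/dt = 0 with H > 0: 0.23 - 0.049P = 0, so P* = 0.23/0.049 = 4.69.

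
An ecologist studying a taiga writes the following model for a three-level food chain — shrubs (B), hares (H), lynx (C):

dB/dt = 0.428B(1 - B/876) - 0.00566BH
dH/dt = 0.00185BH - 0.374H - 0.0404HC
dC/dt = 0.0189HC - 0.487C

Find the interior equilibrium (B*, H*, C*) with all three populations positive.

From dC/dt = 0: 0.0189H* = 0.487, so H* = 25.8.
From dB/dt = 0: 0.428(1 - B*/876) = 0.00566·25.8, giving B* = 876·(1 - 0.341) = 578.
From dH/dt = 0: 0.00185·578 - 0.374 = 0.0404C*, so C* = 0.694/0.0404 = 17.2.

B* ≈ 578, H* ≈ 25.8, C* ≈ 17.2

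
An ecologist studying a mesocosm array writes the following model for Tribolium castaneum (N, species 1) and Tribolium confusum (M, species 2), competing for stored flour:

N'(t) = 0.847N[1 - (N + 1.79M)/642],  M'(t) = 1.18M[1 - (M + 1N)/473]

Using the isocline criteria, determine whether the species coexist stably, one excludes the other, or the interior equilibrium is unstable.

Compare the nullcline intercepts: K1/α12 = 642/1.79 = 359 < K2 = 473; K2/α21 = 473/1 = 473 < K1 = 642.
Since both are reversed, neither can invade when rare; the interior point is a saddle.

unstable coexistence (outcome depends on initial conditions)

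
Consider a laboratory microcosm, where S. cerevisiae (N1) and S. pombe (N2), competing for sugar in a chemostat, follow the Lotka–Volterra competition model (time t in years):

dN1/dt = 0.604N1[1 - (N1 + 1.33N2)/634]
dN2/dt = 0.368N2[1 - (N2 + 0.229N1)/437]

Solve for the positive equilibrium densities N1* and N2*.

Setting both brackets to zero gives the nullclines N1 + 1.33N2 = 634 and 0.229N1 + N2 = 437.
Substituting N2 = 437 - 0.229N1 into the first: N1(1 - 1.33·0.229) = 634 - 1.33·437.
So N1* = 52.8/0.695 = 75.9, and then N2* = 437 - 0.229·75.9 = 420.

N1* ≈ 75.9, N2* ≈ 420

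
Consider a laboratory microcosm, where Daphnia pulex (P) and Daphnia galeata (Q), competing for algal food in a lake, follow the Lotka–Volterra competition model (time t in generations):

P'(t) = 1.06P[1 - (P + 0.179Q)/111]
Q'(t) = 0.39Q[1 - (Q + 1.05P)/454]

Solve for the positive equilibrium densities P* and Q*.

Setting both brackets to zero gives the nullclines P + 0.179Q = 111 and 1.05P + Q = 454.
Substituting Q = 454 - 1.05P into the first: P(1 - 0.179·1.05) = 111 - 0.179·454.
So P* = 29.7/0.812 = 36.6, and then Q* = 454 - 1.05·36.6 = 416.

P* ≈ 36.6, Q* ≈ 416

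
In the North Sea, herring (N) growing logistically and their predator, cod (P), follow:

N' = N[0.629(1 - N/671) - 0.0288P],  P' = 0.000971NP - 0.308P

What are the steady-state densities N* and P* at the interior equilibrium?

From dP/dt = 0 with P > 0: 0.000971N* = 0.308, so N* = 317.
Substitute into dN/dt = 0: 0.629(1 - 317/671) = 0.0288P*.
The bracket is 0.527, giving P* = 0.332/0.0288 = 11.5.

N* ≈ 317, P* ≈ 11.5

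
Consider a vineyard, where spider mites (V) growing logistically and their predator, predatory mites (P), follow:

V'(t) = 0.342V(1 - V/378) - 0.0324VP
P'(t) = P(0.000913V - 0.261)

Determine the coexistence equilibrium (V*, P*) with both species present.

From dP/dt = 0 with P > 0: 0.000913V* = 0.261, so V* = 286.
Substitute into dV/dt = 0: 0.342(1 - 286/378) = 0.0324P*.
The bracket is 0.244, giving P* = 0.0834/0.0324 = 2.57.

V* ≈ 286, P* ≈ 2.57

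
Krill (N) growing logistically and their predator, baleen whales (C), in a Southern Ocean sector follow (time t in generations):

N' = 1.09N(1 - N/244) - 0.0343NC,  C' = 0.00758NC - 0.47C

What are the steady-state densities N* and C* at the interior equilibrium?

From dC/dt = 0 with C > 0: 0.00758N* = 0.47, so N* = 62.
Substitute into dN/dt = 0: 1.09(1 - 62/244) = 0.0343C*.
The bracket is 0.746, giving C* = 0.813/0.0343 = 23.7.

N* ≈ 62, C* ≈ 23.7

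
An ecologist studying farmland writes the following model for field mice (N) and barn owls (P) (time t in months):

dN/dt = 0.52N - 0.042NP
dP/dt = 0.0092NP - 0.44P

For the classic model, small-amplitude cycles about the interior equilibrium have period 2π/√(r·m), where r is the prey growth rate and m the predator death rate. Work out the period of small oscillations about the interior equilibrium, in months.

Here r = 0.52 and m = 0.44, so r·m = 0.229.
ω = √0.229 = 0.478 per month, hence T = 2π/ω ≈ 13.1 months.

T ≈ 13.1 months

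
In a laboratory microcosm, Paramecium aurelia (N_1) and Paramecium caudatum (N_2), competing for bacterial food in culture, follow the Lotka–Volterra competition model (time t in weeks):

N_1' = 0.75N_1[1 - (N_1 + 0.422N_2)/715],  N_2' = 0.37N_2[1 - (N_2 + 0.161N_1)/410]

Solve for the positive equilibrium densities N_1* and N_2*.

Setting both brackets to zero gives the nullclines N_1 + 0.422N_2 = 715 and 0.161N_1 + N_2 = 410.
Substituting N_2 = 410 - 0.161N_1 into the first: N_1(1 - 0.422·0.161) = 715 - 0.422·410.
So N_1* = 542/0.932 = 581, and then N_2* = 410 - 0.161·581 = 316.

N_1* ≈ 581, N_2* ≈ 316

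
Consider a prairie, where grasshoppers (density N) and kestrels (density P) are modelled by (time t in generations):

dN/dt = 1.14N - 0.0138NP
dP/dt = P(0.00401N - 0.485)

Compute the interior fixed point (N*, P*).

Set dP/dt = 0 with P > 0: 0.00401N - 0.485 = 0, so N* = 0.485/0.00401 = 121.
Set dN/dt = 0 with N > 0: 1.14 - 0.0138P = 0, so P* = 1.14/0.0138 = 82.6.

N* ≈ 121, P* ≈ 82.6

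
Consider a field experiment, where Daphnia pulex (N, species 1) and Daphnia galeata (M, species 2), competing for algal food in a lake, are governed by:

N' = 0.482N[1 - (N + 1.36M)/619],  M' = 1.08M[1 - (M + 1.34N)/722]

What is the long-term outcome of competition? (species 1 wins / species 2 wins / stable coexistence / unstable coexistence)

Compare the nullcline intercepts: K1/α12 = 619/1.36 = 455 < K2 = 722; K2/α21 = 722/1.34 = 539 < K1 = 619.
Since both are reversed, neither can invade when rare; the interior point is a saddle.

unstable coexistence (outcome depends on initial conditions)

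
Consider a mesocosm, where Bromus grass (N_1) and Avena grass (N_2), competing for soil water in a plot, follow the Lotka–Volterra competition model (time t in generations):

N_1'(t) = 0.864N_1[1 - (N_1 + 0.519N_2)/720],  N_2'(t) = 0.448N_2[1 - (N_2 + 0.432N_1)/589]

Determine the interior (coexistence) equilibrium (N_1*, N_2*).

Setting both brackets to zero gives the nullclines N_1 + 0.519N_2 = 720 and 0.432N_1 + N_2 = 589.
Substituting N_2 = 589 - 0.432N_1 into the first: N_1(1 - 0.519·0.432) = 720 - 0.519·589.
So N_1* = 414/0.776 = 534, and then N_2* = 589 - 0.432·534 = 358.

N_1* ≈ 534, N_2* ≈ 358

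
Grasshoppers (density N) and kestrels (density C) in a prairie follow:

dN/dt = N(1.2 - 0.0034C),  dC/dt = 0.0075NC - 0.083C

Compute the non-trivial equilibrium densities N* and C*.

N* ≈ 11.1, C* ≈ 353

Set dC/dt = 0 with C > 0: 0.0075N - 0.083 = 0, so N* = 0.083/0.0075 = 11.1.
Set dN/dt = 0 with N > 0: 1.2 - 0.0034C = 0, so C* = 1.2/0.0034 = 353.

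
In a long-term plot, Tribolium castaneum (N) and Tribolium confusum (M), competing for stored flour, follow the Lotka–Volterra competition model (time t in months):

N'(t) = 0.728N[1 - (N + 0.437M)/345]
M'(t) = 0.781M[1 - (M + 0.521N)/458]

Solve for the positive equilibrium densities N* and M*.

N* ≈ 188, M* ≈ 360

Setting both brackets to zero gives the nullclines N + 0.437M = 345 and 0.521N + M = 458.
Substituting M = 458 - 0.521N into the first: N(1 - 0.437·0.521) = 345 - 0.437·458.
So N* = 145/0.772 = 188, and then M* = 458 - 0.521·188 = 360.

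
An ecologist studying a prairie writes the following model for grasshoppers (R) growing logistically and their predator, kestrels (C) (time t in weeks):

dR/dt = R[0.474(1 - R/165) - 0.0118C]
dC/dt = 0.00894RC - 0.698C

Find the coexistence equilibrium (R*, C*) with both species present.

R* ≈ 78.1, C* ≈ 21.2

From dC/dt = 0 with C > 0: 0.00894R* = 0.698, so R* = 78.1.
Substitute into dR/dt = 0: 0.474(1 - 78.1/165) = 0.0118C*.
The bracket is 0.527, giving C* = 0.25/0.0118 = 21.2.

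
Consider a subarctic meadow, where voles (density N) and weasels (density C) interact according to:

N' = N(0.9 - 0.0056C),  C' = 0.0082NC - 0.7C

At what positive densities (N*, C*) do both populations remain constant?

Set dC/dt = 0 with C > 0: 0.0082N - 0.7 = 0, so N* = 0.7/0.0082 = 85.4.
Set dN/dt = 0 with N > 0: 0.9 - 0.0056C = 0, so C* = 0.9/0.0056 = 161.

N* ≈ 85.4, C* ≈ 161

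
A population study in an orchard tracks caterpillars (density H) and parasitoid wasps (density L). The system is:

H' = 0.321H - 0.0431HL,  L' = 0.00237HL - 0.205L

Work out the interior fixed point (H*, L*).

Set dL/dt = 0 with L > 0: 0.00237H - 0.205 = 0, so H* = 0.205/0.00237 = 86.5.
Set dH/dt = 0 with H > 0: 0.321 - 0.0431L = 0, so L* = 0.321/0.0431 = 7.45.

H* ≈ 86.5, L* ≈ 7.45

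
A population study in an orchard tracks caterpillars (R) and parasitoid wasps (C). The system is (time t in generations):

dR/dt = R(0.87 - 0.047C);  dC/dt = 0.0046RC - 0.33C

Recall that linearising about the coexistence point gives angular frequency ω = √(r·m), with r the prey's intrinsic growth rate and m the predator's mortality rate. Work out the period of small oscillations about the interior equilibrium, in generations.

T ≈ 11.7 generations

Here r = 0.87 and m = 0.33, so r·m = 0.287.
ω = √0.287 = 0.536 per generation, hence T = 2π/ω ≈ 11.7 generations.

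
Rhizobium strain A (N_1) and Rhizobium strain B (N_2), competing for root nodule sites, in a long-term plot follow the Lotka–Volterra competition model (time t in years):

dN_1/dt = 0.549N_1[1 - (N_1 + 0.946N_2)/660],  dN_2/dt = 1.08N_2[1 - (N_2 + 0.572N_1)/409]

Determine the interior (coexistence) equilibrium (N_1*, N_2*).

Setting both brackets to zero gives the nullclines N_1 + 0.946N_2 = 660 and 0.572N_1 + N_2 = 409.
Substituting N_2 = 409 - 0.572N_1 into the first: N_1(1 - 0.946·0.572) = 660 - 0.946·409.
So N_1* = 273/0.459 = 595, and then N_2* = 409 - 0.572·595 = 68.6.

N_1* ≈ 595, N_2* ≈ 68.6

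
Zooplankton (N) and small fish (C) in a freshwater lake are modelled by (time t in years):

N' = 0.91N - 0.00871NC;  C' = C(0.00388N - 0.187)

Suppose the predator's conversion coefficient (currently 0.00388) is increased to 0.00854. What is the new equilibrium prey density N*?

At the interior fixed point, setting dC/dt = 0 with C > 0 fixes N* = (predator death rate)/(NC coefficient) — independent of the other coefficients.
With the change, N* = 0.187/0.00854 = 21.9; it falls from 48.2.

N* ≈ 21.9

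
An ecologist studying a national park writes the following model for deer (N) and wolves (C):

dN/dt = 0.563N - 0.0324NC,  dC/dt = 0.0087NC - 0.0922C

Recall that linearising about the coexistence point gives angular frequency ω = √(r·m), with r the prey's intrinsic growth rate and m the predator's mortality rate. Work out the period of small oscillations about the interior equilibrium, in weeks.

T ≈ 27.6 weeks

Here r = 0.563 and m = 0.0922, so r·m = 0.0519.
ω = √0.0519 = 0.228 per week, hence T = 2π/ω ≈ 27.6 weeks.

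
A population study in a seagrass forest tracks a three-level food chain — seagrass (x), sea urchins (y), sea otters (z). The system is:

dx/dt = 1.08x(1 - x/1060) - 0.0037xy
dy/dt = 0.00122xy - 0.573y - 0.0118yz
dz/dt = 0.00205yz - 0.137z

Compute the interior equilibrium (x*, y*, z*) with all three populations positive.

x* ≈ 817, y* ≈ 66.8, z* ≈ 35.9

From dz/dt = 0: 0.00205y* = 0.137, so y* = 66.8.
From dx/dt = 0: 1.08(1 - x*/1060) = 0.0037·66.8, giving x* = 1060·(1 - 0.229) = 817.
From dy/dt = 0: 0.00122·817 - 0.573 = 0.0118z*, so z* = 0.424/0.0118 = 35.9.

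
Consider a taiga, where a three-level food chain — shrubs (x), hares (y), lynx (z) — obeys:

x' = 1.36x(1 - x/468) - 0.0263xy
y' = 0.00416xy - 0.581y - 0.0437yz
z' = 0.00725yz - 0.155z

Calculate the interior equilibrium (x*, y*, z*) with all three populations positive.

From dz/dt = 0: 0.00725y* = 0.155, so y* = 21.4.
From dx/dt = 0: 1.36(1 - x*/468) = 0.0263·21.4, giving x* = 468·(1 - 0.413) = 275.
From dy/dt = 0: 0.00416·275 - 0.581 = 0.0437z*, so z* = 0.561/0.0437 = 12.8.

x* ≈ 275, y* ≈ 21.4, z* ≈ 12.8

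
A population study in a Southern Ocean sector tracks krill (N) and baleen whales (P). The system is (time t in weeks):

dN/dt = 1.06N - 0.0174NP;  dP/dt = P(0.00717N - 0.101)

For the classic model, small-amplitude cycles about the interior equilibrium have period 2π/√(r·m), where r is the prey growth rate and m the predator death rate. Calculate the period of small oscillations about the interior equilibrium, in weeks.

Here r = 1.06 and m = 0.101, so r·m = 0.107.
ω = √0.107 = 0.327 per week, hence T = 2π/ω ≈ 19.2 weeks.

T ≈ 19.2 weeks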